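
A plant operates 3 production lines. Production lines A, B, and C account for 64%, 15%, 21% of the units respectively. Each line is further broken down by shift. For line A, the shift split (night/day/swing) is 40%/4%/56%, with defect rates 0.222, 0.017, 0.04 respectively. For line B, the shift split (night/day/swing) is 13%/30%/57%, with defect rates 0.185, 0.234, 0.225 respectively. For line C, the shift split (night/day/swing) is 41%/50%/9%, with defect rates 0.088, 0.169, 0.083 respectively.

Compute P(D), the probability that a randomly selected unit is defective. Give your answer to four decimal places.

P(D|A) = 0.4·0.222 + 0.04·0.017 + 0.56·0.04 = 0.0888 + 0.00068 + 0.0224 = 0.11188
P(D|B) = 0.13·0.185 + 0.3·0.234 + 0.57·0.225 = 0.02405 + 0.0702 + 0.12825 = 0.2225
P(D|C) = 0.41·0.088 + 0.5·0.169 + 0.09·0.083 = 0.03608 + 0.0845 + 0.00747 = 0.12805
By total probability over the outer partition,
P(D) = 0.64·0.11188 + 0.15·0.2225 + 0.21·0.12805
      = 0.0716032 + 0.033375 + 0.0268905 = 0.1318687

0.1319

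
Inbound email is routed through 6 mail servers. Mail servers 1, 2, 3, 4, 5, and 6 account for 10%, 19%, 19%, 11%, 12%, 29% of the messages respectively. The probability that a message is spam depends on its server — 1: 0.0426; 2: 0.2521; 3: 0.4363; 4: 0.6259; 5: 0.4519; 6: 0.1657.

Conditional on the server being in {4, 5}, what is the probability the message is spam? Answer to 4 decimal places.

0.5351

Let J = {4, 5}.
P(J) = 0.11 + 0.12 = 0.23.
P(S ∩ J) = 0.6259·0.11 + 0.4519·0.12 = 0.068849 + 0.054228 = 0.123077.
P(S | J) = 0.123077 / 0.23 = 0.535117…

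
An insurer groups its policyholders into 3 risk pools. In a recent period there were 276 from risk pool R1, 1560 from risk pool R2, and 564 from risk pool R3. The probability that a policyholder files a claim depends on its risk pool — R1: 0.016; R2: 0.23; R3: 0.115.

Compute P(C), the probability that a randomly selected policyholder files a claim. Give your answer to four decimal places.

0.1784

Total: 276 + 1560 + 564 = 2400.
P(R1) = 276/2400 = 0.115. P(R2) = 1560/2400 = 0.65. P(R3) = 564/2400 = 0.235.
P(C) = P(C|R1)·P(R1) + P(C|R2)·P(R2) + P(C|R3)·P(R3)
      = 0.016·0.115 + 0.23·0.65 + 0.115·0.235
      = 0.00184 + 0.1495 + 0.027025 = 0.178365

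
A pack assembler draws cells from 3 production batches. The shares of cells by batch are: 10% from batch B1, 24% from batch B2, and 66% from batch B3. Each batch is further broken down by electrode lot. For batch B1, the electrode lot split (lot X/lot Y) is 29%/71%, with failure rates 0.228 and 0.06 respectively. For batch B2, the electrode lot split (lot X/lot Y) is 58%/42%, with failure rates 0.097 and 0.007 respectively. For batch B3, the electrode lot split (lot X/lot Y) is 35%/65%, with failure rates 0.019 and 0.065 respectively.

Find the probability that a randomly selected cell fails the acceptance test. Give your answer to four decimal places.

P(F|B1) = 0.29·0.228 + 0.71·0.06 = 0.06612 + 0.0426 = 0.10872
P(F|B2) = 0.58·0.097 + 0.42·0.007 = 0.05626 + 0.00294 = 0.0592
P(F|B3) = 0.35·0.019 + 0.65·0.065 = 0.00665 + 0.04225 = 0.0489
Then overall,
P(F) = 0.1·0.10872 + 0.24·0.0592 + 0.66·0.0489
      = 0.010872 + 0.014208 + 0.032274 = 0.057354

P(F) ≈ 0.0574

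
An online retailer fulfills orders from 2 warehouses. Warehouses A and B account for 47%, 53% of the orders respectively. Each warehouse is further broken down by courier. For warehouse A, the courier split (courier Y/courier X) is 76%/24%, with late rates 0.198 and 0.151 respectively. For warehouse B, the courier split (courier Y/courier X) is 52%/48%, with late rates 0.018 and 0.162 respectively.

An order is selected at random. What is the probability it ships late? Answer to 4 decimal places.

P(L|A) = 0.76·0.198 + 0.24·0.151 = 0.15048 + 0.03624 = 0.18672
P(L|B) = 0.52·0.018 + 0.48·0.162 = 0.00936 + 0.07776 = 0.08712
By total probability over the outer partition,
P(L) = 0.47·0.18672 + 0.53·0.08712
      = 0.0877584 + 0.0461736 = 0.133932

0.1339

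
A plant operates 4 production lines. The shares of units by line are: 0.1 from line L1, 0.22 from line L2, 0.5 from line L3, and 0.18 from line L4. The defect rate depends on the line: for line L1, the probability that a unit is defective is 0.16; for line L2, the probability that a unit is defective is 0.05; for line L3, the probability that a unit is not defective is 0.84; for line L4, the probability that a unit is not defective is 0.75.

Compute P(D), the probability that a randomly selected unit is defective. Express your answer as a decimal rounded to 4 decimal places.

0.1520

P(D|L3) = 1 − 0.84 = 0.16.
P(D|L4) = 1 − 0.75 = 0.25.
P(D) = P(D|L1)·P(L1) + P(D|L2)·P(L2) + P(D|L3)·P(L3) + P(D|L4)·P(L4)
      = 0.16·0.1 + 0.05·0.22 + 0.16·0.5 + 0.25·0.18
      = 0.016 + 0.011 + 0.08 + 0.045 = 0.152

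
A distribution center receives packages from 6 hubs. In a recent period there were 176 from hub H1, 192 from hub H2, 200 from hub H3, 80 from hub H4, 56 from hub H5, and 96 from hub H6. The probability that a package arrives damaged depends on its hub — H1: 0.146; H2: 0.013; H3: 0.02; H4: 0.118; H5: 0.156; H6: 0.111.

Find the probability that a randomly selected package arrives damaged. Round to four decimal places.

P(D) ≈ 0.0763

Total: 176 + 192 + 200 + 80 + 56 + 96 = 800.
P(H1) = 176/800 = 0.22. P(H2) = 192/800 = 0.24. P(H3) = 200/800 = 0.25. P(H4) = 80/800 = 0.1. P(H5) = 56/800 = 0.07. P(H6) = 96/800 = 0.12.
P(D) = P(D|H1)·P(H1) + P(D|H2)·P(H2) + P(D|H3)·P(H3) + P(D|H4)·P(H4) + P(D|H5)·P(H5) + P(D|H6)·P(H6)
      = 0.146·0.22 + 0.013·0.24 + 0.02·0.25 + 0.118·0.1 + 0.156·0.07 + 0.111·0.12
      = 0.03212 + 0.00312 + 0.005 + 0.0118 + 0.01092 + 0.01332 = 0.07628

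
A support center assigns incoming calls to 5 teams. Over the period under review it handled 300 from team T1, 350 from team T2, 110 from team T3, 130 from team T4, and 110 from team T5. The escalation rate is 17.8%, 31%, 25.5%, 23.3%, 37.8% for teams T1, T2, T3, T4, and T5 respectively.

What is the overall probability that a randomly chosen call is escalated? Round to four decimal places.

P(E) ≈ 0.2618

Total: 300 + 350 + 110 + 130 + 110 = 1000.
P(T1) = 300/1000 = 0.3. P(T2) = 350/1000 = 0.35. P(T3) = 110/1000 = 0.11. P(T4) = 130/1000 = 0.13. P(T5) = 110/1000 = 0.11.
Using total probability over the partition,
P(E) = P(E|T1)·P(T1) + P(E|T2)·P(T2) + P(E|T3)·P(T3) + P(E|T4)·P(T4) + P(E|T5)·P(T5)
      = 0.178·0.3 + 0.31·0.35 + 0.255·0.11 + 0.233·0.13 + 0.378·0.11
      = 0.0534 + 0.1085 + 0.02805 + 0.03029 + 0.04158 = 0.26182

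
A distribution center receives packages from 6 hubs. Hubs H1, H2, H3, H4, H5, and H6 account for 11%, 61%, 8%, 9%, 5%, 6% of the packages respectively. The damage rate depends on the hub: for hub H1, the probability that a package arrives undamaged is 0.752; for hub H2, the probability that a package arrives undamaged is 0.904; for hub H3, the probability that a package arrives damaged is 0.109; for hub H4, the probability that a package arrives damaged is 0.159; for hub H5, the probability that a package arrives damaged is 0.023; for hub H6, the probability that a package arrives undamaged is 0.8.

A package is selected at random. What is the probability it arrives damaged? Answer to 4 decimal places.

0.1220

P(D|H1) = 1 − 0.752 = 0.248.
P(D|H2) = 1 − 0.904 = 0.096.
P(D|H6) = 1 − 0.8 = 0.2.
Summing over the partition,
P(D) = P(D|H1)·P(H1) + P(D|H2)·P(H2) + P(D|H3)·P(H3) + P(D|H4)·P(H4) + P(D|H5)·P(H5) + P(D|H6)·P(H6)
      = 0.248·0.11 + 0.096·0.61 + 0.109·0.08 + 0.159·0.09 + 0.023·0.05 + 0.2·0.06
      = 0.02728 + 0.05856 + 0.00872 + 0.01431 + 0.00115 + 0.012 = 0.12202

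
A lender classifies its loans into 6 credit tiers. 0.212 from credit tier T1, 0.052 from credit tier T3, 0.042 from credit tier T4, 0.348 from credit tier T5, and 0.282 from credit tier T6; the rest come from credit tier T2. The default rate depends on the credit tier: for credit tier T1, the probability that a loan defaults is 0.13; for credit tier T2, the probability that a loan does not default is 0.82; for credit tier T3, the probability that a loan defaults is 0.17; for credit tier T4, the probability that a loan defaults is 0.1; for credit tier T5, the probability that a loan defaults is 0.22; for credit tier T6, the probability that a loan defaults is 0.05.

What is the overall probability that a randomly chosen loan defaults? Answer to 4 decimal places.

P(T2) = 1 − (0.212 + 0.052 + 0.042 + 0.348 + 0.282) = 0.064.
P(D|T2) = 1 − 0.82 = 0.18.
P(D) = P(D|T1)·P(T1) + P(D|T2)·P(T2) + P(D|T3)·P(T3) + P(D|T4)·P(T4) + P(D|T5)·P(T5) + P(D|T6)·P(T6)
      = 0.13·0.212 + 0.18·0.064 + 0.17·0.052 + 0.1·0.042 + 0.22·0.348 + 0.05·0.282
      = 0.02756 + 0.01152 + 0.00884 + 0.0042 + 0.07656 + 0.0141 = 0.14278

P(D) ≈ 0.1428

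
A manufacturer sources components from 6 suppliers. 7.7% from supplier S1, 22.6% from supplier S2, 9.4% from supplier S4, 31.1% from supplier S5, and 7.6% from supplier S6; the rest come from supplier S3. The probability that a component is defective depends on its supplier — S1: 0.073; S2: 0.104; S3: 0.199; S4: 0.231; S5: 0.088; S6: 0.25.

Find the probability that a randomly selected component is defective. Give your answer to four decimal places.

P(S3) = 1 − (0.077 + 0.226 + 0.094 + 0.311 + 0.076) = 0.216.
P(D) = P(D|S1)·P(S1) + P(D|S2)·P(S2) + P(D|S3)·P(S3) + P(D|S4)·P(S4) + P(D|S5)·P(S5) + P(D|S6)·P(S6)
      = 0.073·0.077 + 0.104·0.226 + 0.199·0.216 + 0.231·0.094 + 0.088·0.311 + 0.25·0.076
      = 0.005621 + 0.023504 + 0.042984 + 0.021714 + 0.027368 + 0.019 = 0.140191

0.1402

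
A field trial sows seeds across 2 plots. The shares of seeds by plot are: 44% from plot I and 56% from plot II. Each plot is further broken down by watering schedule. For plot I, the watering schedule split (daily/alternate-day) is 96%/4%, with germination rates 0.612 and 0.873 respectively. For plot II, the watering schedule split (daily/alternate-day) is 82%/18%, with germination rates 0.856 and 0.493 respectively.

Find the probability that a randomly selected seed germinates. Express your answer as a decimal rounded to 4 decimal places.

0.7166

P(G|I) = 0.96·0.612 + 0.04·0.873 = 0.58752 + 0.03492 = 0.62244
P(G|II) = 0.82·0.856 + 0.18·0.493 = 0.70192 + 0.08874 = 0.79066
Then overall,
P(G) = 0.44·0.62244 + 0.56·0.79066
      = 0.2738736 + 0.4427696 = 0.7166432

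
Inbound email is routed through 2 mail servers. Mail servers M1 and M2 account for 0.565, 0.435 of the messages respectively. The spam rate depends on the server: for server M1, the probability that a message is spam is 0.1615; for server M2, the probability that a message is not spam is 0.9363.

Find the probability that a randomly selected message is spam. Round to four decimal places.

0.1190

P(S|M2) = 1 − 0.9363 = 0.0637.
P(S) = P(S|M1)·P(M1) + P(S|M2)·P(M2)
      = 0.1615·0.565 + 0.0637·0.435
      = 0.0912475 + 0.0277095 = 0.118957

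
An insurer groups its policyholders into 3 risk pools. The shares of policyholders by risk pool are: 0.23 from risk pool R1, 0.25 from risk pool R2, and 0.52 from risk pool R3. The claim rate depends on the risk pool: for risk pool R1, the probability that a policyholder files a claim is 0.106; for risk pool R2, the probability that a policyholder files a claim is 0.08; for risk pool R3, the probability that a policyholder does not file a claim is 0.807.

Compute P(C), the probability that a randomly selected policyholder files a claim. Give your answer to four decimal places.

P(C|R3) = 1 − 0.807 = 0.193.
By the law of total probability,
P(C) = P(C|R1)·P(R1) + P(C|R2)·P(R2) + P(C|R3)·P(R3)
      = 0.106·0.23 + 0.08·0.25 + 0.193·0.52
      = 0.02438 + 0.02 + 0.10036 = 0.14474

P(C) ≈ 0.1447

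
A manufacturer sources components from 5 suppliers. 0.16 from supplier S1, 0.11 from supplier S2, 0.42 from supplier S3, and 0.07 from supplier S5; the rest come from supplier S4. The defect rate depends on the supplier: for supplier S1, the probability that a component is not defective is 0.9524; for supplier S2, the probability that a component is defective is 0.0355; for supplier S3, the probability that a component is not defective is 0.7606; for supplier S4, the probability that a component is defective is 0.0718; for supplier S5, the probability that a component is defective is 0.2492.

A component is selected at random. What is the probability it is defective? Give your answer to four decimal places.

P(S4) = 1 − (0.16 + 0.11 + 0.42 + 0.07) = 0.24.
P(D|S1) = 1 − 0.9524 = 0.0476.
P(D|S3) = 1 − 0.7606 = 0.2394.
P(D) = P(D|S1)·P(S1) + P(D|S2)·P(S2) + P(D|S3)·P(S3) + P(D|S4)·P(S4) + P(D|S5)·P(S5)
      = 0.0476·0.16 + 0.0355·0.11 + 0.2394·0.42 + 0.0718·0.24 + 0.2492·0.07
      = 0.007616 + 0.003905 + 0.100548 + 0.017232 + 0.017444 = 0.146745

P(D) ≈ 0.1467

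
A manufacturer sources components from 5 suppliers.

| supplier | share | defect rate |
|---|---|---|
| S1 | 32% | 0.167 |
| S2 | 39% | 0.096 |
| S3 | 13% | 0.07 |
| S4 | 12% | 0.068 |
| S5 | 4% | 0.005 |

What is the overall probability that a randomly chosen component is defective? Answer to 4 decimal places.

P(D) ≈ 0.1083

P(D) = P(D|S1)·P(S1) + P(D|S2)·P(S2) + P(D|S3)·P(S3) + P(D|S4)·P(S4) + P(D|S5)·P(S5)
      = 0.167·0.32 + 0.096·0.39 + 0.07·0.13 + 0.068·0.12 + 0.005·0.04
      = 0.05344 + 0.03744 + 0.0091 + 0.00816 + 0.0002 = 0.10834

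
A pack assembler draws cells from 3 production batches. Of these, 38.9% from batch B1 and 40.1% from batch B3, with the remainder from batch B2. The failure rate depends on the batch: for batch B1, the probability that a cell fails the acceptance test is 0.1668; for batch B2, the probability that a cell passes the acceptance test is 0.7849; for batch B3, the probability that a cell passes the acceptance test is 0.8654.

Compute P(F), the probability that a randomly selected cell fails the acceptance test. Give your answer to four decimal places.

P(B2) = 1 − (0.389 + 0.401) = 0.21.
P(F|B2) = 1 − 0.7849 = 0.2151.
P(F|B3) = 1 − 0.8654 = 0.1346.
P(F) = P(F|B1)·P(B1) + P(F|B2)·P(B2) + P(F|B3)·P(B3)
      = 0.1668·0.389 + 0.2151·0.21 + 0.1346·0.401
      = 0.0648852 + 0.045171 + 0.0539746 = 0.1640308

P(F) ≈ 0.1640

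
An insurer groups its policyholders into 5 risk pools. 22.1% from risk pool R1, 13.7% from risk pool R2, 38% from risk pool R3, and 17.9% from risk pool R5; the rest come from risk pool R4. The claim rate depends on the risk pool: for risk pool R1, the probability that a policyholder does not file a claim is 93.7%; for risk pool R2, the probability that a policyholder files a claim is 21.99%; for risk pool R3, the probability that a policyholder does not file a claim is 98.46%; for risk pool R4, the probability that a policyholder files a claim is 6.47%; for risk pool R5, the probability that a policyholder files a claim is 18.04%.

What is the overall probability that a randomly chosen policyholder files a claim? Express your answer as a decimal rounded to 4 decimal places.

P(R4) = 1 − (0.221 + 0.137 + 0.38 + 0.179) = 0.083.
P(C|R1) = 1 − 0.937 = 0.063.
P(C|R3) = 1 − 0.9846 = 0.0154.
P(C) = P(C|R1)·P(R1) + P(C|R2)·P(R2) + P(C|R3)·P(R3) + P(C|R4)·P(R4) + P(C|R5)·P(R5)
      = 0.063·0.221 + 0.2199·0.137 + 0.0154·0.38 + 0.0647·0.083 + 0.1804·0.179
      = 0.013923 + 0.0301263 + 0.005852 + 0.0053701 + 0.0322916 = 0.087563

P(C) ≈ 0.0876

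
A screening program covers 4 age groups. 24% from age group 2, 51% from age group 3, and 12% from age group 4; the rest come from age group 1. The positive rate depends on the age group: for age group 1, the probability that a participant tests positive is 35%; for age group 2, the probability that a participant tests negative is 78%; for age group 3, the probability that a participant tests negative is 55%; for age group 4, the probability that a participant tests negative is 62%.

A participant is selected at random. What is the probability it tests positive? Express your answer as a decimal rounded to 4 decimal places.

P(1) = 1 − (0.24 + 0.51 + 0.12) = 0.13.
P(T|2) = 1 − 0.78 = 0.22.
P(T|3) = 1 − 0.55 = 0.45.
P(T|4) = 1 − 0.62 = 0.38.
P(T) = P(T|1)·P(1) + P(T|2)·P(2) + P(T|3)·P(3) + P(T|4)·P(4)
      = 0.35·0.13 + 0.22·0.24 + 0.45·0.51 + 0.38·0.12
      = 0.0455 + 0.0528 + 0.2295 + 0.0456 = 0.3734

0.3734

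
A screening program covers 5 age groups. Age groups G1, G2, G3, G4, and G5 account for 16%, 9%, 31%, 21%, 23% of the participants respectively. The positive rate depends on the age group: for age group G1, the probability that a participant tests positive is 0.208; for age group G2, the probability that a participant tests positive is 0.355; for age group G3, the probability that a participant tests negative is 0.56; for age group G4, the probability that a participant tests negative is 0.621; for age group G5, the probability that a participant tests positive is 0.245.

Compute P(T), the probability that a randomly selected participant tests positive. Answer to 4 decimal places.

0.3376

P(T|G3) = 1 − 0.56 = 0.44.
P(T|G4) = 1 − 0.621 = 0.379.
P(T) = P(T|G1)·P(G1) + P(T|G2)·P(G2) + P(T|G3)·P(G3) + P(T|G4)·P(G4) + P(T|G5)·P(G5)
      = 0.208·0.16 + 0.355·0.09 + 0.44·0.31 + 0.379·0.21 + 0.245·0.23
      = 0.03328 + 0.03195 + 0.1364 + 0.07959 + 0.05635 = 0.33757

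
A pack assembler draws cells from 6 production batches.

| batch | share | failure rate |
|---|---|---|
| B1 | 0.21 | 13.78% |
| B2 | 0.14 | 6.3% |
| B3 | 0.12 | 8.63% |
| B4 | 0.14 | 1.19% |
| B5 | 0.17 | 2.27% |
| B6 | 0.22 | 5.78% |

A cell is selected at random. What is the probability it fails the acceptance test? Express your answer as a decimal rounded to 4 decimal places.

By the law of total probability,
P(F) = P(F|B1)·P(B1) + P(F|B2)·P(B2) + P(F|B3)·P(B3) + P(F|B4)·P(B4) + P(F|B5)·P(B5) + P(F|B6)·P(B6)
      = 0.1378·0.21 + 0.063·0.14 + 0.0863·0.12 + 0.0119·0.14 + 0.0227·0.17 + 0.0578·0.22
      = 0.028938 + 0.00882 + 0.010356 + 0.001666 + 0.003859 + 0.012716 = 0.066355

P(F) ≈ 0.0664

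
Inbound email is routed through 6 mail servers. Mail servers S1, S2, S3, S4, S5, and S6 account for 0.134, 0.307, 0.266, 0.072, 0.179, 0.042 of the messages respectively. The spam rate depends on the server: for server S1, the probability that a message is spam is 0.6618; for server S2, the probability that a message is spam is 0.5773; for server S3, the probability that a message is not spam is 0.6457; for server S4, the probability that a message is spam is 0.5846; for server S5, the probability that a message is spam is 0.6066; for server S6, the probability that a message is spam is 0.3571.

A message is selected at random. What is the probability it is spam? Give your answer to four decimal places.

P(S) ≈ 0.5258

P(S|S3) = 1 − 0.6457 = 0.3543.
By the law of total probability,
P(S) = P(S|S1)·P(S1) + P(S|S2)·P(S2) + P(S|S3)·P(S3) + P(S|S4)·P(S4) + P(S|S5)·P(S5) + P(S|S6)·P(S6)
      = 0.6618·0.134 + 0.5773·0.307 + 0.3543·0.266 + 0.5846·0.072 + 0.6066·0.179 + 0.3571·0.042
      = 0.0886812 + 0.1772311 + 0.0942438 + 0.0420912 + 0.1085814 + 0.0149982 = 0.5258269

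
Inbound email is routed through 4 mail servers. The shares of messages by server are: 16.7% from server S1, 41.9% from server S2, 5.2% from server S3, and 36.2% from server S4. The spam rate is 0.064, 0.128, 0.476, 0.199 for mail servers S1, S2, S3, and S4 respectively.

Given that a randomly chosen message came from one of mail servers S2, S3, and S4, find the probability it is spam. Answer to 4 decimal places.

0.1806

Let J = {S2, S3, S4}.
P(J) = 0.419 + 0.052 + 0.362 = 0.833.
P(S ∩ J) = 0.128·0.419 + 0.476·0.052 + 0.199·0.362 = 0.053632 + 0.024752 + 0.072038 = 0.150422.
P(S | J) = 0.150422 / 0.833 = 0.180579…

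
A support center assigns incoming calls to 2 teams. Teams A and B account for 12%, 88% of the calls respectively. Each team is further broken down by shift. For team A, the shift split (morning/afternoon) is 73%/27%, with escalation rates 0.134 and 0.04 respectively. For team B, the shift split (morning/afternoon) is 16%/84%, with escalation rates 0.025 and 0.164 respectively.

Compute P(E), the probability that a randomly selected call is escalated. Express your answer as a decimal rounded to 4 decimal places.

0.1378

P(E|A) = 0.73·0.134 + 0.27·0.04 = 0.09782 + 0.0108 = 0.10862
P(E|B) = 0.16·0.025 + 0.84·0.164 = 0.004 + 0.13776 = 0.14176
Then overall,
P(E) = 0.12·0.10862 + 0.88·0.14176
      = 0.0130344 + 0.1247488 = 0.1377832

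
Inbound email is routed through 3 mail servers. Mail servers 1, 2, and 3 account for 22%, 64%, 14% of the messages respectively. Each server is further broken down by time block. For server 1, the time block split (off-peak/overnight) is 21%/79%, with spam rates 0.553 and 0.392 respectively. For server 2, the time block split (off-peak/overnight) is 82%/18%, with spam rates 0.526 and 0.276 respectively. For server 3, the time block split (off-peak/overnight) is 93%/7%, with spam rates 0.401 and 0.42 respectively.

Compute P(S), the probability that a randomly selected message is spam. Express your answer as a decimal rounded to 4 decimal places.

P(S|1) = 0.21·0.553 + 0.79·0.392 = 0.11613 + 0.30968 = 0.42581
P(S|2) = 0.82·0.526 + 0.18·0.276 = 0.43132 + 0.04968 = 0.481
P(S|3) = 0.93·0.401 + 0.07·0.42 = 0.37293 + 0.0294 = 0.40233
Then overall,
P(S) = 0.22·0.42581 + 0.64·0.481 + 0.14·0.40233
      = 0.0936782 + 0.30784 + 0.0563262 = 0.4578444

0.4578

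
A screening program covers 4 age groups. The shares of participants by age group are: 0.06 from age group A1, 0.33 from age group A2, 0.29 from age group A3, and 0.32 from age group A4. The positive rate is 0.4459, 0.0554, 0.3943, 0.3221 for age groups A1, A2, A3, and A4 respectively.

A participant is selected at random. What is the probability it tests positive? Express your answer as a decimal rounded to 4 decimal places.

By the law of total probability,
P(T) = P(T|A1)·P(A1) + P(T|A2)·P(A2) + P(T|A3)·P(A3) + P(T|A4)·P(A4)
      = 0.4459·0.06 + 0.0554·0.33 + 0.3943·0.29 + 0.3221·0.32
      = 0.026754 + 0.018282 + 0.114347 + 0.103072 = 0.262455

0.2625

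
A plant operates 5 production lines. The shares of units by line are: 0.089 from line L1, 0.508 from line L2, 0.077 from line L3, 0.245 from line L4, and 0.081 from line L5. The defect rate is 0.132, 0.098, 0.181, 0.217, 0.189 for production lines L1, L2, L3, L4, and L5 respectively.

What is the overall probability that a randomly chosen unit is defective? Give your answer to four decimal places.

P(D) = P(D|L1)·P(L1) + P(D|L2)·P(L2) + P(D|L3)·P(L3) + P(D|L4)·P(L4) + P(D|L5)·P(L5)
      = 0.132·0.089 + 0.098·0.508 + 0.181·0.077 + 0.217·0.245 + 0.189·0.081
      = 0.011748 + 0.049784 + 0.013937 + 0.053165 + 0.015309 = 0.143943

0.1439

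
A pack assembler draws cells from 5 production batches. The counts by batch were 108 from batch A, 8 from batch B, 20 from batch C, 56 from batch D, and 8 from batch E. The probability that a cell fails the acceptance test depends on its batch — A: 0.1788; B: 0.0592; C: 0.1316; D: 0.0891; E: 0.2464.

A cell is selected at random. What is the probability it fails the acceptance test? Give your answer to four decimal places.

Total: 108 + 8 + 20 + 56 + 8 = 200.
P(A) = 108/200 = 0.54. P(B) = 8/200 = 0.04. P(C) = 20/200 = 0.1. P(D) = 56/200 = 0.28. P(E) = 8/200 = 0.04.
By the law of total probability,
P(F) = P(F|A)·P(A) + P(F|B)·P(B) + P(F|C)·P(C) + P(F|D)·P(D) + P(F|E)·P(E)
      = 0.1788·0.54 + 0.0592·0.04 + 0.1316·0.1 + 0.0891·0.28 + 0.2464·0.04
      = 0.096552 + 0.002368 + 0.01316 + 0.024948 + 0.009856 = 0.146884

0.1469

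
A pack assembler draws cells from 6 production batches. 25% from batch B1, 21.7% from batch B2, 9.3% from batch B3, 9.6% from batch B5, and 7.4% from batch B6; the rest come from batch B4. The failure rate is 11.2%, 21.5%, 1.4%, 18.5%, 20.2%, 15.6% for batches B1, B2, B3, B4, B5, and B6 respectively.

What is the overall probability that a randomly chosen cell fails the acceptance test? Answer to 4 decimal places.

P(F) ≈ 0.1568

P(B4) = 1 − (0.25 + 0.217 + 0.093 + 0.096 + 0.074) = 0.27.
By the law of total probability,
P(F) = P(F|B1)·P(B1) + P(F|B2)·P(B2) + P(F|B3)·P(B3) + P(F|B4)·P(B4) + P(F|B5)·P(B5) + P(F|B6)·P(B6)
      = 0.112·0.25 + 0.215·0.217 + 0.014·0.093 + 0.185·0.27 + 0.202·0.096 + 0.156·0.074
      = 0.028 + 0.046655 + 0.001302 + 0.04995 + 0.019392 + 0.011544 = 0.156843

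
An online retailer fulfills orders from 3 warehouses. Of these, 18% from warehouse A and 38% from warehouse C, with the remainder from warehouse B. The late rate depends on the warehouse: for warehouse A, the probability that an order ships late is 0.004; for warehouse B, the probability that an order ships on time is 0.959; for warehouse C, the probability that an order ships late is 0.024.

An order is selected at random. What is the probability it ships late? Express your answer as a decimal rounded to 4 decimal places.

P(L) ≈ 0.0279

P(B) = 1 − (0.18 + 0.38) = 0.44.
P(L|B) = 1 − 0.959 = 0.041.
Summing over the partition,
P(L) = P(L|A)·P(A) + P(L|B)·P(B) + P(L|C)·P(C)
      = 0.004·0.18 + 0.041·0.44 + 0.024·0.38
      = 0.00072 + 0.01804 + 0.00912 = 0.02788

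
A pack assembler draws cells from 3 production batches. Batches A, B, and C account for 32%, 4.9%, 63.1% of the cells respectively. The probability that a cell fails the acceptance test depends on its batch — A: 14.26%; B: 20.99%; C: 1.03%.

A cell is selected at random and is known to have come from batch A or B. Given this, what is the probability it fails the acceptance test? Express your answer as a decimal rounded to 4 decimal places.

Let S = {A, B}.
P(S) = 0.32 + 0.049 = 0.369.
P(F ∩ S) = 0.1426·0.32 + 0.2099·0.049 = 0.045632 + 0.0102851 = 0.0559171.
P(F | S) = 0.0559171 / 0.369 = 0.151537…

P(F|S) ≈ 0.1515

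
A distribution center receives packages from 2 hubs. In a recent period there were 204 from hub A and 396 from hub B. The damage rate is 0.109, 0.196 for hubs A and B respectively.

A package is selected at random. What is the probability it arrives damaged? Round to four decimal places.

Total: 204 + 396 = 600.
P(A) = 204/600 = 0.34. P(B) = 396/600 = 0.66.
P(D) = P(D|A)·P(A) + P(D|B)·P(B)
      = 0.109·0.34 + 0.196·0.66
      = 0.03706 + 0.12936 = 0.16642

P(D) ≈ 0.1664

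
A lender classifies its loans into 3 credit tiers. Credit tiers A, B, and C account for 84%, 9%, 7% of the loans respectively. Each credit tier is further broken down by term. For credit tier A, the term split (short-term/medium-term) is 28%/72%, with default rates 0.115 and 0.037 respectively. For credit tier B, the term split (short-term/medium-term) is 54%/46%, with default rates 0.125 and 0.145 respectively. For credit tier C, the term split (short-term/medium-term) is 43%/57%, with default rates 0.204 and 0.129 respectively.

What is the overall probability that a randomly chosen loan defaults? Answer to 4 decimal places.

P(D|A) = 0.28·0.115 + 0.72·0.037 = 0.0322 + 0.02664 = 0.05884
P(D|B) = 0.54·0.125 + 0.46·0.145 = 0.0675 + 0.0667 = 0.1342
P(D|C) = 0.43·0.204 + 0.57·0.129 = 0.08772 + 0.07353 = 0.16125
Then overall,
P(D) = 0.84·0.05884 + 0.09·0.1342 + 0.07·0.16125
      = 0.0494256 + 0.012078 + 0.0112875 = 0.0727911

0.0728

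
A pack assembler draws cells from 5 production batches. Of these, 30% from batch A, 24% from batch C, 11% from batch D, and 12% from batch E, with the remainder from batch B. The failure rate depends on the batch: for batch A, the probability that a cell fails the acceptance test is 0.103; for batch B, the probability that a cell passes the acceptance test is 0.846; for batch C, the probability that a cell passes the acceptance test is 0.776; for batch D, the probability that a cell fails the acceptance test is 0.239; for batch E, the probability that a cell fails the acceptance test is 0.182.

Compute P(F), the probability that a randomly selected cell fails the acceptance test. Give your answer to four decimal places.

P(B) = 1 − (0.3 + 0.24 + 0.11 + 0.12) = 0.23.
P(F|B) = 1 − 0.846 = 0.154.
P(F|C) = 1 − 0.776 = 0.224.
P(F) = P(F|A)·P(A) + P(F|B)·P(B) + P(F|C)·P(C) + P(F|D)·P(D) + P(F|E)·P(E)
      = 0.103·0.3 + 0.154·0.23 + 0.224·0.24 + 0.239·0.11 + 0.182·0.12
      = 0.0309 + 0.03542 + 0.05376 + 0.02629 + 0.02184 = 0.16821

P(F) ≈ 0.1682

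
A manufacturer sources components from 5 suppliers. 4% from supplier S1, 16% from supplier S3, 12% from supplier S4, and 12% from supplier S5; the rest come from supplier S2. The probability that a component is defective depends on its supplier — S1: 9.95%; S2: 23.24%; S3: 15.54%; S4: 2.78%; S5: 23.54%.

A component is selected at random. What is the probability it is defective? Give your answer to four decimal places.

P(S2) = 1 − (0.04 + 0.16 + 0.12 + 0.12) = 0.56.
Summing over the partition,
P(D) = P(D|S1)·P(S1) + P(D|S2)·P(S2) + P(D|S3)·P(S3) + P(D|S4)·P(S4) + P(D|S5)·P(S5)
      = 0.0995·0.04 + 0.2324·0.56 + 0.1554·0.16 + 0.0278·0.12 + 0.2354·0.12
      = 0.00398 + 0.130144 + 0.024864 + 0.003336 + 0.028248 = 0.190572

0.1906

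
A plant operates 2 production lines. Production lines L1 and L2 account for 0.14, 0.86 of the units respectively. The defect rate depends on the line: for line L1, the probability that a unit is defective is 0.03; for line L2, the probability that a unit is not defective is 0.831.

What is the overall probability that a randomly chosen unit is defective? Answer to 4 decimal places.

P(D) ≈ 0.1495

P(D|L2) = 1 − 0.831 = 0.169.
P(D) = P(D|L1)·P(L1) + P(D|L2)·P(L2)
      = 0.03·0.14 + 0.169·0.86
      = 0.0042 + 0.14534 = 0.14954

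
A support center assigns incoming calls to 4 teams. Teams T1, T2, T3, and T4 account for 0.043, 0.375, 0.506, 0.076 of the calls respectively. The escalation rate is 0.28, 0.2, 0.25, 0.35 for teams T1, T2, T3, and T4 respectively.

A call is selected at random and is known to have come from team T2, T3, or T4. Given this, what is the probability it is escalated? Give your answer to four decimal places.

Let S = {T2, T3, T4}.
P(S) = 0.375 + 0.506 + 0.076 = 0.957.
P(E ∩ S) = 0.2·0.375 + 0.25·0.506 + 0.35·0.076 = 0.075 + 0.1265 + 0.0266 = 0.2281.
P(E | S) = 0.2281 / 0.957 = 0.238349…

P(E|S) ≈ 0.2383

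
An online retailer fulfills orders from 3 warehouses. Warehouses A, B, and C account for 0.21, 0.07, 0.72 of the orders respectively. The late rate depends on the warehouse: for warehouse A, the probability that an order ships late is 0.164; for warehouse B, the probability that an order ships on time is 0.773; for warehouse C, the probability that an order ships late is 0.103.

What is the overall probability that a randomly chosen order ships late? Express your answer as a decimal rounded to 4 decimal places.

P(L|B) = 1 − 0.773 = 0.227.
Using total probability over the partition,
P(L) = P(L|A)·P(A) + P(L|B)·P(B) + P(L|C)·P(C)
      = 0.164·0.21 + 0.227·0.07 + 0.103·0.72
      = 0.03444 + 0.01589 + 0.07416 = 0.12449

0.1245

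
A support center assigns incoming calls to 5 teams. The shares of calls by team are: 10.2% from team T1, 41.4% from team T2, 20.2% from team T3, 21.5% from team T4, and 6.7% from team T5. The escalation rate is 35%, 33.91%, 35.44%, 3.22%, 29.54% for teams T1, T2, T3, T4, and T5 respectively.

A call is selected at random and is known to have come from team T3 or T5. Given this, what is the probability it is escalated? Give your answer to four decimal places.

P(E|S) ≈ 0.3397

Let S = {T3, T5}.
P(S) = 0.202 + 0.067 = 0.269.
P(E ∩ S) = 0.3544·0.202 + 0.2954·0.067 = 0.0715888 + 0.0197918 = 0.0913806.
P(E | S) = 0.0913806 / 0.269 = 0.339705…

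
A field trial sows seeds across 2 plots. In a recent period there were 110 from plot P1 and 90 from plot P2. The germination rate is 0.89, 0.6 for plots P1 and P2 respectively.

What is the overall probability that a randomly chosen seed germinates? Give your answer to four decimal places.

0.7595

Total: 110 + 90 = 200.
P(P1) = 110/200 = 0.55. P(P2) = 90/200 = 0.45.
P(G) = P(G|P1)·P(P1) + P(G|P2)·P(P2)
      = 0.89·0.55 + 0.6·0.45
      = 0.4895 + 0.27 = 0.7595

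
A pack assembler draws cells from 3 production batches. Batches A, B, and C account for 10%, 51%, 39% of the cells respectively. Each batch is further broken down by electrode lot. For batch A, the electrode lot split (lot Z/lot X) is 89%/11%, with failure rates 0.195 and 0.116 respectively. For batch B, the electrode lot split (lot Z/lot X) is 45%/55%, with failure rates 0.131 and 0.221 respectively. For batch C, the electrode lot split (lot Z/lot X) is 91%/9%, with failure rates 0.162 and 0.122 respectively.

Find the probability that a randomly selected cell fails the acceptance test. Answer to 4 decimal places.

P(F|A) = 0.89·0.195 + 0.11·0.116 = 0.17355 + 0.01276 = 0.18631
P(F|B) = 0.45·0.131 + 0.55·0.221 = 0.05895 + 0.12155 = 0.1805
P(F|C) = 0.91·0.162 + 0.09·0.122 = 0.14742 + 0.01098 = 0.1584
By total probability over the outer partition,
P(F) = 0.1·0.18631 + 0.51·0.1805 + 0.39·0.1584
      = 0.018631 + 0.092055 + 0.061776 = 0.172462

0.1725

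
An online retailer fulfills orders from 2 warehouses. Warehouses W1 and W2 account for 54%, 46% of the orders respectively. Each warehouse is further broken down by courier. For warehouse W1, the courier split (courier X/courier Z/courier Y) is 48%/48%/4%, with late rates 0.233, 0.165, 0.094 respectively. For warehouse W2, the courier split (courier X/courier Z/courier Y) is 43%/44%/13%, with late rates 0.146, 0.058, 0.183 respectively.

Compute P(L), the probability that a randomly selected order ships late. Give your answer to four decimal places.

P(L|W1) = 0.48·0.233 + 0.48·0.165 + 0.04·0.094 = 0.11184 + 0.0792 + 0.00376 = 0.1948
P(L|W2) = 0.43·0.146 + 0.44·0.058 + 0.13·0.183 = 0.06278 + 0.02552 + 0.02379 = 0.11209
By total probability over the outer partition,
P(L) = 0.54·0.1948 + 0.46·0.11209
      = 0.105192 + 0.0515614 = 0.1567534

0.1568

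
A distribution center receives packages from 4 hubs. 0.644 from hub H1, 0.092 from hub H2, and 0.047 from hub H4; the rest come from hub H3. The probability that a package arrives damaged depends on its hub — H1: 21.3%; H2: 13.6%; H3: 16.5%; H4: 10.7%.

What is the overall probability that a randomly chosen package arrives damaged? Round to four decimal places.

0.1905

P(H3) = 1 − (0.644 + 0.092 + 0.047) = 0.217.
Summing over the partition,
P(D) = P(D|H1)·P(H1) + P(D|H2)·P(H2) + P(D|H3)·P(H3) + P(D|H4)·P(H4)
      = 0.213·0.644 + 0.136·0.092 + 0.165·0.217 + 0.107·0.047
      = 0.137172 + 0.012512 + 0.035805 + 0.005029 = 0.190518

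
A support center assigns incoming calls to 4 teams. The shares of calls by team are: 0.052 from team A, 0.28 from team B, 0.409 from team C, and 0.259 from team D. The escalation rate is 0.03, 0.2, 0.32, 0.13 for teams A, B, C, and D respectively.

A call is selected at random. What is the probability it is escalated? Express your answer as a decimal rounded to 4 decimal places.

0.2221

P(E) = P(E|A)·P(A) + P(E|B)·P(B) + P(E|C)·P(C) + P(E|D)·P(D)
      = 0.03·0.052 + 0.2·0.28 + 0.32·0.409 + 0.13·0.259
      = 0.00156 + 0.056 + 0.13088 + 0.03367 = 0.22211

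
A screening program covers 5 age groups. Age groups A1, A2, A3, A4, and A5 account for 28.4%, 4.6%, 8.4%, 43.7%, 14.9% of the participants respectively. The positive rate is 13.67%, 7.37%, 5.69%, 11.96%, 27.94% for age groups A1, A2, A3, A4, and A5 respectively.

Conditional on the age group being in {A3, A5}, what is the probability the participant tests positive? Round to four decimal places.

Let S = {A3, A5}.
P(S) = 0.084 + 0.149 = 0.233.
P(T ∩ S) = 0.0569·0.084 + 0.2794·0.149 = 0.0047796 + 0.0416306 = 0.0464102.
P(T | S) = 0.0464102 / 0.233 = 0.199185…

0.1992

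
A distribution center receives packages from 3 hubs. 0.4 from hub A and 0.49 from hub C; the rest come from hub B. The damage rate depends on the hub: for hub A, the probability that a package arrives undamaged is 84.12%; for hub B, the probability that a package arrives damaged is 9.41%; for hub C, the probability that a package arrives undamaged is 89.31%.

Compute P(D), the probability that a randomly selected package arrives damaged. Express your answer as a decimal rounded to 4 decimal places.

0.1263

P(B) = 1 − (0.4 + 0.49) = 0.11.
P(D|A) = 1 − 0.8412 = 0.1588.
P(D|C) = 1 − 0.8931 = 0.1069.
P(D) = P(D|A)·P(A) + P(D|B)·P(B) + P(D|C)·P(C)
      = 0.1588·0.4 + 0.0941·0.11 + 0.1069·0.49
      = 0.06352 + 0.010351 + 0.052381 = 0.126252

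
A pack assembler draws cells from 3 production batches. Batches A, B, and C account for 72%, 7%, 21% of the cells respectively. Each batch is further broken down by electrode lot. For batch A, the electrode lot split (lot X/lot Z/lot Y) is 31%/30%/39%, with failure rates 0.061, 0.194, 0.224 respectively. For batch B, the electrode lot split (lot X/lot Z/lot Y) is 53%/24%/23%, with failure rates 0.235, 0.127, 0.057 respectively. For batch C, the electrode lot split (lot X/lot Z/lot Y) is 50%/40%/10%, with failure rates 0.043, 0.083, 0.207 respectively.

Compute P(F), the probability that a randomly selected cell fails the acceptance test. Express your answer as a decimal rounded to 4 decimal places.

0.1460

P(F|A) = 0.31·0.061 + 0.3·0.194 + 0.39·0.224 = 0.01891 + 0.0582 + 0.08736 = 0.16447
P(F|B) = 0.53·0.235 + 0.24·0.127 + 0.23·0.057 = 0.12455 + 0.03048 + 0.01311 = 0.16814
P(F|C) = 0.5·0.043 + 0.4·0.083 + 0.1·0.207 = 0.0215 + 0.0332 + 0.0207 = 0.0754
Then overall,
P(F) = 0.72·0.16447 + 0.07·0.16814 + 0.21·0.0754
      = 0.1184184 + 0.0117698 + 0.015834 = 0.1460222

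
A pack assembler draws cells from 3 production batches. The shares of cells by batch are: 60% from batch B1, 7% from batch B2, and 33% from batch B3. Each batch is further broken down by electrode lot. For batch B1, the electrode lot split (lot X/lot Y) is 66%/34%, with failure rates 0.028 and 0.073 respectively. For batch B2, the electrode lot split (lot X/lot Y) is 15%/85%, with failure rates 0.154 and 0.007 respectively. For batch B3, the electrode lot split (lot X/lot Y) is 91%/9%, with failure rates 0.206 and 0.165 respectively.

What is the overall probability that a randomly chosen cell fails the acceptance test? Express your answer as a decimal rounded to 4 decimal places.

P(F|B1) = 0.66·0.028 + 0.34·0.073 = 0.01848 + 0.02482 = 0.0433
P(F|B2) = 0.15·0.154 + 0.85·0.007 = 0.0231 + 0.00595 = 0.02905
P(F|B3) = 0.91·0.206 + 0.09·0.165 = 0.18746 + 0.01485 = 0.20231
Then overall,
P(F) = 0.6·0.0433 + 0.07·0.02905 + 0.33·0.20231
      = 0.02598 + 0.0020335 + 0.0667623 = 0.0947758

P(F) ≈ 0.0948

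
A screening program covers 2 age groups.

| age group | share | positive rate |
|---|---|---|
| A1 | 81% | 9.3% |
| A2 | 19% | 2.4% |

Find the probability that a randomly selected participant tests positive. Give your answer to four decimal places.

P(T) ≈ 0.0799

P(T) = P(T|A1)·P(A1) + P(T|A2)·P(A2)
      = 0.093·0.81 + 0.024·0.19
      = 0.07533 + 0.00456 = 0.07989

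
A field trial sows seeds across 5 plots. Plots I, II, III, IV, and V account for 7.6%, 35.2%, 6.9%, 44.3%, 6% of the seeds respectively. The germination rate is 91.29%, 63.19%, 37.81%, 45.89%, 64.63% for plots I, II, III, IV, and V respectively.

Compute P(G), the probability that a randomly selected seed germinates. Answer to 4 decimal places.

P(G) = P(G|I)·P(I) + P(G|II)·P(II) + P(G|III)·P(III) + P(G|IV)·P(IV) + P(G|V)·P(V)
      = 0.9129·0.076 + 0.6319·0.352 + 0.3781·0.069 + 0.4589·0.443 + 0.6463·0.06
      = 0.0693804 + 0.2224288 + 0.0260889 + 0.2032927 + 0.038778 = 0.5599688

0.5600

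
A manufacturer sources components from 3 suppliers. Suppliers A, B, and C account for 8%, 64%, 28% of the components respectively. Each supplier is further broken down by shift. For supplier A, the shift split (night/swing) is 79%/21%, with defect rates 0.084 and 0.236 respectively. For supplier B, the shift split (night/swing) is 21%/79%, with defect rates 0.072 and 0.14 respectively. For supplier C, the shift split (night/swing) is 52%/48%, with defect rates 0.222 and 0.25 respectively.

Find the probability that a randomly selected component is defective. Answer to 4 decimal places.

P(D|A) = 0.79·0.084 + 0.21·0.236 = 0.06636 + 0.04956 = 0.11592
P(D|B) = 0.21·0.072 + 0.79·0.14 = 0.01512 + 0.1106 = 0.12572
P(D|C) = 0.52·0.222 + 0.48·0.25 = 0.11544 + 0.12 = 0.23544
By total probability over the outer partition,
P(D) = 0.08·0.11592 + 0.64·0.12572 + 0.28·0.23544
      = 0.0092736 + 0.0804608 + 0.0659232 = 0.1556576

0.1557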